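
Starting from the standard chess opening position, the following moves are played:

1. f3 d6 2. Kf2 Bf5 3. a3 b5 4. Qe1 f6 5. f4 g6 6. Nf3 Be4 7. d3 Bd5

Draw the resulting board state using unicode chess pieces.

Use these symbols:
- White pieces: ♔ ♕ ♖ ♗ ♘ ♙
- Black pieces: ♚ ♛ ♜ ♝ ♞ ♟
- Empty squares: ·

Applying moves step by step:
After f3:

♜ ♞ ♝ ♛ ♚ ♝ ♞ ♜
♟ ♟ ♟ ♟ ♟ ♟ ♟ ♟
· · · · · · · ·
· · · · · · · ·
· · · · · · · ·
· · · · · ♙ · ·
♙ ♙ ♙ ♙ ♙ · ♙ ♙
♖ ♘ ♗ ♕ ♔ ♗ ♘ ♖


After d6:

♜ ♞ ♝ ♛ ♚ ♝ ♞ ♜
♟ ♟ ♟ · ♟ ♟ ♟ ♟
· · · ♟ · · · ·
· · · · · · · ·
· · · · · · · ·
· · · · · ♙ · ·
♙ ♙ ♙ ♙ ♙ · ♙ ♙
♖ ♘ ♗ ♕ ♔ ♗ ♘ ♖


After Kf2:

♜ ♞ ♝ ♛ ♚ ♝ ♞ ♜
♟ ♟ ♟ · ♟ ♟ ♟ ♟
· · · ♟ · · · ·
· · · · · · · ·
· · · · · · · ·
· · · · · ♙ · ·
♙ ♙ ♙ ♙ ♙ ♔ ♙ ♙
♖ ♘ ♗ ♕ · ♗ ♘ ♖


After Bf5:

♜ ♞ · ♛ ♚ ♝ ♞ ♜
♟ ♟ ♟ · ♟ ♟ ♟ ♟
· · · ♟ · · · ·
· · · · · ♝ · ·
· · · · · · · ·
· · · · · ♙ · ·
♙ ♙ ♙ ♙ ♙ ♔ ♙ ♙
♖ ♘ ♗ ♕ · ♗ ♘ ♖


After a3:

♜ ♞ · ♛ ♚ ♝ ♞ ♜
♟ ♟ ♟ · ♟ ♟ ♟ ♟
· · · ♟ · · · ·
· · · · · ♝ · ·
· · · · · · · ·
♙ · · · · ♙ · ·
· ♙ ♙ ♙ ♙ ♔ ♙ ♙
♖ ♘ ♗ ♕ · ♗ ♘ ♖


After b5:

♜ ♞ · ♛ ♚ ♝ ♞ ♜
♟ · ♟ · ♟ ♟ ♟ ♟
· · · ♟ · · · ·
· ♟ · · · ♝ · ·
· · · · · · · ·
♙ · · · · ♙ · ·
· ♙ ♙ ♙ ♙ ♔ ♙ ♙
♖ ♘ ♗ ♕ · ♗ ♘ ♖


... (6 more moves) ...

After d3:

♜ ♞ · ♛ ♚ ♝ ♞ ♜
♟ · ♟ · ♟ · · ♟
· · · ♟ · ♟ ♟ ·
· ♟ · · · · · ·
· · · · ♝ ♙ · ·
♙ · · ♙ · ♘ · ·
· ♙ ♙ · ♙ ♔ ♙ ♙
♖ ♘ ♗ · ♕ ♗ · ♖


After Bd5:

♜ ♞ · ♛ ♚ ♝ ♞ ♜
♟ · ♟ · ♟ · · ♟
· · · ♟ · ♟ ♟ ·
· ♟ · ♝ · · · ·
· · · · · ♙ · ·
♙ · · ♙ · ♘ · ·
· ♙ ♙ · ♙ ♔ ♙ ♙
♖ ♘ ♗ · ♕ ♗ · ♖



  a b c d e f g h
  ─────────────────
8│♜ ♞ · ♛ ♚ ♝ ♞ ♜│8
7│♟ · ♟ · ♟ · · ♟│7
6│· · · ♟ · ♟ ♟ ·│6
5│· ♟ · ♝ · · · ·│5
4│· · · · · ♙ · ·│4
3│♙ · · ♙ · ♘ · ·│3
2│· ♙ ♙ · ♙ ♔ ♙ ♙│2
1│♖ ♘ ♗ · ♕ ♗ · ♖│1
  ─────────────────
  a b c d e f g h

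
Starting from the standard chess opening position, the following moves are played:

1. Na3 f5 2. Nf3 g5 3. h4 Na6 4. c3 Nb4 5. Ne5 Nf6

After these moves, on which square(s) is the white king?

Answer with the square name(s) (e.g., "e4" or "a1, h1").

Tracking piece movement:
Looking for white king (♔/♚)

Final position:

  a b c d e f g h
  ─────────────────
8│♜ · ♝ ♛ ♚ ♝ · ♜│8
7│♟ ♟ ♟ ♟ ♟ · · ♟│7
6│· · · · · ♞ · ·│6
5│· · · · ♘ ♟ ♟ ·│5
4│· ♞ · · · · · ♙│4
3│♘ · ♙ · · · · ·│3
2│♙ ♙ · ♙ ♙ ♙ ♙ ·│2
1│♖ · ♗ ♕ ♔ ♗ · ♖│1
  ─────────────────
  a b c d e f g h


e1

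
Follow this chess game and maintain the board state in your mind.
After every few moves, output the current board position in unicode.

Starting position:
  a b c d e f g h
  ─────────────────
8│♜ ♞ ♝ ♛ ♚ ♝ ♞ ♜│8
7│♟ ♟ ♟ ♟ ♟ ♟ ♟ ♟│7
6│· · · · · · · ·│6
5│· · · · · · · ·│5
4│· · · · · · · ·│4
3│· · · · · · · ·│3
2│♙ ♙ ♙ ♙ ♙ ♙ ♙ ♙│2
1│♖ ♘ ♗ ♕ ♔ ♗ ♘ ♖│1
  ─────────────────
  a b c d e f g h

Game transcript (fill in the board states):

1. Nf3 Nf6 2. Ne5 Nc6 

  a b c d e f g h
  ─────────────────
8│♜ · ♝ ♛ ♚ ♝ · ♜│8
7│♟ ♟ ♟ ♟ ♟ ♟ ♟ ♟│7
6│· · ♞ · · ♞ · ·│6
5│· · · · ♘ · · ·│5
4│· · · · · · · ·│4
3│· · · · · · · ·│3
2│♙ ♙ ♙ ♙ ♙ ♙ ♙ ♙│2
1│♖ ♘ ♗ ♕ ♔ ♗ · ♖│1
  ─────────────────
  a b c d e f g h

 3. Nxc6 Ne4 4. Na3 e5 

  a b c d e f g h
  ─────────────────
8│♜ · ♝ ♛ ♚ ♝ · ♜│8
7│♟ ♟ ♟ ♟ · ♟ ♟ ♟│7
6│· · ♘ · · · · ·│6
5│· · · · ♟ · · ·│5
4│· · · · ♞ · · ·│4
3│♘ · · · · · · ·│3
2│♙ ♙ ♙ ♙ ♙ ♙ ♙ ♙│2
1│♖ · ♗ ♕ ♔ ♗ · ♖│1
  ─────────────────
  a b c d e f g h

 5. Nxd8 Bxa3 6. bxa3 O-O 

  a b c d e f g h
  ─────────────────
8│♜ · ♝ ♘ · ♜ ♚ ·│8
7│♟ ♟ ♟ ♟ · ♟ ♟ ♟│7
6│· · · · · · · ·│6
5│· · · · ♟ · · ·│5
4│· · · · ♞ · · ·│4
3│♙ · · · · · · ·│3
2│♙ · ♙ ♙ ♙ ♙ ♙ ♙│2
1│♖ · ♗ ♕ ♔ ♗ · ♖│1
  ─────────────────
  a b c d e f g h

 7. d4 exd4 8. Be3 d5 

  a b c d e f g h
  ─────────────────
8│♜ · ♝ ♘ · ♜ ♚ ·│8
7│♟ ♟ ♟ · · ♟ ♟ ♟│7
6│· · · · · · · ·│6
5│· · · ♟ · · · ·│5
4│· · · ♟ ♞ · · ·│4
3│♙ · · · ♗ · · ·│3
2│♙ · ♙ · ♙ ♙ ♙ ♙│2
1│♖ · · ♕ ♔ ♗ · ♖│1
  ─────────────────
  a b c d e f g h

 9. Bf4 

  a b c d e f g h
  ─────────────────
8│♜ · ♝ ♘ · ♜ ♚ ·│8
7│♟ ♟ ♟ · · ♟ ♟ ♟│7
6│· · · · · · · ·│6
5│· · · ♟ · · · ·│5
4│· · · ♟ ♞ ♗ · ·│4
3│♙ · · · · · · ·│3
2│♙ · ♙ · ♙ ♙ ♙ ♙│2
1│♖ · · ♕ ♔ ♗ · ♖│1
  ─────────────────
  a b c d e f g h


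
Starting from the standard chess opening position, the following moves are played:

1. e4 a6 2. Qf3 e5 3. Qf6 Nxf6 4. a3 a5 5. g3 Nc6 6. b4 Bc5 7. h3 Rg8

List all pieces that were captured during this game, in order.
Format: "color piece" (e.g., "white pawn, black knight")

Tracking captures:
  Nxf6: captured white queen

white queen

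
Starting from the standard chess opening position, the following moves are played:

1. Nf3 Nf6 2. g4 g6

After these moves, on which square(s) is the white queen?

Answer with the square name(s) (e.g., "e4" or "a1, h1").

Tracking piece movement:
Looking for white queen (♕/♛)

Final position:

  a b c d e f g h
  ─────────────────
8│♜ ♞ ♝ ♛ ♚ ♝ · ♜│8
7│♟ ♟ ♟ ♟ ♟ ♟ · ♟│7
6│· · · · · ♞ ♟ ·│6
5│· · · · · · · ·│5
4│· · · · · · ♙ ·│4
3│· · · · · ♘ · ·│3
2│♙ ♙ ♙ ♙ ♙ ♙ · ♙│2
1│♖ ♘ ♗ ♕ ♔ ♗ · ♖│1
  ─────────────────
  a b c d e f g h


d1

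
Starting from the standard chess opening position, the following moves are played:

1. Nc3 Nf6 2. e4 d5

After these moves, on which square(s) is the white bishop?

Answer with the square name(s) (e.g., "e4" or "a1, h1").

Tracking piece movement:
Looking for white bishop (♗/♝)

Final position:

  a b c d e f g h
  ─────────────────
8│♜ ♞ ♝ ♛ ♚ ♝ · ♜│8
7│♟ ♟ ♟ · ♟ ♟ ♟ ♟│7
6│· · · · · ♞ · ·│6
5│· · · ♟ · · · ·│5
4│· · · · ♙ · · ·│4
3│· · ♘ · · · · ·│3
2│♙ ♙ ♙ ♙ · ♙ ♙ ♙│2
1│♖ · ♗ ♕ ♔ ♗ ♘ ♖│1
  ─────────────────
  a b c d e f g h


c1, f1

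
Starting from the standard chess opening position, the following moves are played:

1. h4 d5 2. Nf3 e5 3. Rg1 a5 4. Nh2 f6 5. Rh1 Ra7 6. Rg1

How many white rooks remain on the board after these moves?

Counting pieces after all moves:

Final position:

  a b c d e f g h
  ─────────────────
8│· ♞ ♝ ♛ ♚ ♝ ♞ ♜│8
7│♜ ♟ ♟ · · · ♟ ♟│7
6│· · · · · ♟ · ·│6
5│♟ · · ♟ ♟ · · ·│5
4│· · · · · · · ♙│4
3│· · · · · · · ·│3
2│♙ ♙ ♙ ♙ ♙ ♙ ♙ ♘│2
1│♖ ♘ ♗ ♕ ♔ ♗ ♖ ·│1
  ─────────────────
  a b c d e f g h


2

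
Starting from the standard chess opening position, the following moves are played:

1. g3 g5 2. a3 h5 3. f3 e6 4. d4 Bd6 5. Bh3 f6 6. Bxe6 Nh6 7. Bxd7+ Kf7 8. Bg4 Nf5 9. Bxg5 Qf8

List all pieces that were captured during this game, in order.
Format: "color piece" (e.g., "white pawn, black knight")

Tracking captures:
  Bxe6: captured black pawn
  Bxd7+: captured black pawn
  Bxg5: captured black pawn

black pawn, black pawn, black pawn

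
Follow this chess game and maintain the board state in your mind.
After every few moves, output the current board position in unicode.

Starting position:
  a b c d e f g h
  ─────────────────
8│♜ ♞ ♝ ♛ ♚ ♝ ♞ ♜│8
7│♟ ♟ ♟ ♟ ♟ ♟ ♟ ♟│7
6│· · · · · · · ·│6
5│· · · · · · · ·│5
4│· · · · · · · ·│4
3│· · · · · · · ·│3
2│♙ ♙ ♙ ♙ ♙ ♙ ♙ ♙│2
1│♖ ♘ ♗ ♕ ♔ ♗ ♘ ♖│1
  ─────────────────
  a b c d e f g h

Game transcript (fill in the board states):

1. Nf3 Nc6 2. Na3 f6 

  a b c d e f g h
  ─────────────────
8│♜ · ♝ ♛ ♚ ♝ ♞ ♜│8
7│♟ ♟ ♟ ♟ ♟ · ♟ ♟│7
6│· · ♞ · · ♟ · ·│6
5│· · · · · · · ·│5
4│· · · · · · · ·│4
3│♘ · · · · ♘ · ·│3
2│♙ ♙ ♙ ♙ ♙ ♙ ♙ ♙│2
1│♖ · ♗ ♕ ♔ ♗ · ♖│1
  ─────────────────
  a b c d e f g h

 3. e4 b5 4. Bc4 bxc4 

  a b c d e f g h
  ─────────────────
8│♜ · ♝ ♛ ♚ ♝ ♞ ♜│8
7│♟ · ♟ ♟ ♟ · ♟ ♟│7
6│· · ♞ · · ♟ · ·│6
5│· · · · · · · ·│5
4│· · ♟ · ♙ · · ·│4
3│♘ · · · · ♘ · ·│3
2│♙ ♙ ♙ ♙ · ♙ ♙ ♙│2
1│♖ · ♗ ♕ ♔ · · ♖│1
  ─────────────────
  a b c d e f g h

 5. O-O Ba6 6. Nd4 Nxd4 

  a b c d e f g h
  ─────────────────
8│♜ · · ♛ ♚ ♝ ♞ ♜│8
7│♟ · ♟ ♟ ♟ · ♟ ♟│7
6│♝ · · · · ♟ · ·│6
5│· · · · · · · ·│5
4│· · ♟ ♞ ♙ · · ·│4
3│♘ · · · · · · ·│3
2│♙ ♙ ♙ ♙ · ♙ ♙ ♙│2
1│♖ · ♗ ♕ · ♖ ♔ ·│1
  ─────────────────
  a b c d e f g h

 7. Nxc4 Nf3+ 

  a b c d e f g h
  ─────────────────
8│♜ · · ♛ ♚ ♝ ♞ ♜│8
7│♟ · ♟ ♟ ♟ · ♟ ♟│7
6│♝ · · · · ♟ · ·│6
5│· · · · · · · ·│5
4│· · ♘ · ♙ · · ·│4
3│· · · · · ♞ · ·│3
2│♙ ♙ ♙ ♙ · ♙ ♙ ♙│2
1│♖ · ♗ ♕ · ♖ ♔ ·│1
  ─────────────────
  a b c d e f g h


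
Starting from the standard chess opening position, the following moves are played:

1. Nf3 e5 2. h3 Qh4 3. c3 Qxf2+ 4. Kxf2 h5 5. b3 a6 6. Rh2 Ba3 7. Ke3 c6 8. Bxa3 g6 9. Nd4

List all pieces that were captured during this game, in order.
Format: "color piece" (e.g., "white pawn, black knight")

Tracking captures:
  Qxf2+: captured white pawn
  Kxf2: captured black queen
  Bxa3: captured black bishop

white pawn, black queen, black bishop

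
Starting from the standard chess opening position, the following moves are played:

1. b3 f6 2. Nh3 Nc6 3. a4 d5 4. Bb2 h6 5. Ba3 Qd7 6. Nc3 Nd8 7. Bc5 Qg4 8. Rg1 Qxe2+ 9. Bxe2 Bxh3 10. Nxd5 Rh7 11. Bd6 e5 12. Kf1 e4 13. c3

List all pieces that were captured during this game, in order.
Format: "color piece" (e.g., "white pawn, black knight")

Tracking captures:
  Qxe2+: captured white pawn
  Bxe2: captured black queen
  Bxh3: captured white knight
  Nxd5: captured black pawn

white pawn, black queen, white knight, black pawn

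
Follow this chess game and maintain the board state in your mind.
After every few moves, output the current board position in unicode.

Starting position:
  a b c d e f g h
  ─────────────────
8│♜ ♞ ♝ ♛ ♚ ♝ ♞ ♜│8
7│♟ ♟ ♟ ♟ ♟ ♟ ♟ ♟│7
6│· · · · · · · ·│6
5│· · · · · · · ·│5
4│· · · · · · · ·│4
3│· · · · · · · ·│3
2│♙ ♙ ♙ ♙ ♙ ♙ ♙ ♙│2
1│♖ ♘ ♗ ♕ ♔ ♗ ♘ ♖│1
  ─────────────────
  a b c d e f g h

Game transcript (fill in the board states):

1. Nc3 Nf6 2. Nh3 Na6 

  a b c d e f g h
  ─────────────────
8│♜ · ♝ ♛ ♚ ♝ · ♜│8
7│♟ ♟ ♟ ♟ ♟ ♟ ♟ ♟│7
6│♞ · · · · ♞ · ·│6
5│· · · · · · · ·│5
4│· · · · · · · ·│4
3│· · ♘ · · · · ♘│3
2│♙ ♙ ♙ ♙ ♙ ♙ ♙ ♙│2
1│♖ · ♗ ♕ ♔ ♗ · ♖│1
  ─────────────────
  a b c d e f g h

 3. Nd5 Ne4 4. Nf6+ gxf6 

  a b c d e f g h
  ─────────────────
8│♜ · ♝ ♛ ♚ ♝ · ♜│8
7│♟ ♟ ♟ ♟ ♟ ♟ · ♟│7
6│♞ · · · · ♟ · ·│6
5│· · · · · · · ·│5
4│· · · · ♞ · · ·│4
3│· · · · · · · ♘│3
2│♙ ♙ ♙ ♙ ♙ ♙ ♙ ♙│2
1│♖ · ♗ ♕ ♔ ♗ · ♖│1
  ─────────────────
  a b c d e f g h

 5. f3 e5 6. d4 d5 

  a b c d e f g h
  ─────────────────
8│♜ · ♝ ♛ ♚ ♝ · ♜│8
7│♟ ♟ ♟ · · ♟ · ♟│7
6│♞ · · · · ♟ · ·│6
5│· · · ♟ ♟ · · ·│5
4│· · · ♙ ♞ · · ·│4
3│· · · · · ♙ · ♘│3
2│♙ ♙ ♙ · ♙ · ♙ ♙│2
1│♖ · ♗ ♕ ♔ ♗ · ♖│1
  ─────────────────
  a b c d e f g h

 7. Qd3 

  a b c d e f g h
  ─────────────────
8│♜ · ♝ ♛ ♚ ♝ · ♜│8
7│♟ ♟ ♟ · · ♟ · ♟│7
6│♞ · · · · ♟ · ·│6
5│· · · ♟ ♟ · · ·│5
4│· · · ♙ ♞ · · ·│4
3│· · · ♕ · ♙ · ♘│3
2│♙ ♙ ♙ · ♙ · ♙ ♙│2
1│♖ · ♗ · ♔ ♗ · ♖│1
  ─────────────────
  a b c d e f g h


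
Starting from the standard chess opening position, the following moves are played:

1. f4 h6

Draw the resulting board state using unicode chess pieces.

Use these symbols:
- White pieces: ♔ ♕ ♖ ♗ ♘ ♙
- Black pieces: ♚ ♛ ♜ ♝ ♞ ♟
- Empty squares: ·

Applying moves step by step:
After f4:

♜ ♞ ♝ ♛ ♚ ♝ ♞ ♜
♟ ♟ ♟ ♟ ♟ ♟ ♟ ♟
· · · · · · · ·
· · · · · · · ·
· · · · · ♙ · ·
· · · · · · · ·
♙ ♙ ♙ ♙ ♙ · ♙ ♙
♖ ♘ ♗ ♕ ♔ ♗ ♘ ♖


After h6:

♜ ♞ ♝ ♛ ♚ ♝ ♞ ♜
♟ ♟ ♟ ♟ ♟ ♟ ♟ ·
· · · · · · · ♟
· · · · · · · ·
· · · · · ♙ · ·
· · · · · · · ·
♙ ♙ ♙ ♙ ♙ · ♙ ♙
♖ ♘ ♗ ♕ ♔ ♗ ♘ ♖



  a b c d e f g h
  ─────────────────
8│♜ ♞ ♝ ♛ ♚ ♝ ♞ ♜│8
7│♟ ♟ ♟ ♟ ♟ ♟ ♟ ·│7
6│· · · · · · · ♟│6
5│· · · · · · · ·│5
4│· · · · · ♙ · ·│4
3│· · · · · · · ·│3
2│♙ ♙ ♙ ♙ ♙ · ♙ ♙│2
1│♖ ♘ ♗ ♕ ♔ ♗ ♘ ♖│1
  ─────────────────
  a b c d e f g h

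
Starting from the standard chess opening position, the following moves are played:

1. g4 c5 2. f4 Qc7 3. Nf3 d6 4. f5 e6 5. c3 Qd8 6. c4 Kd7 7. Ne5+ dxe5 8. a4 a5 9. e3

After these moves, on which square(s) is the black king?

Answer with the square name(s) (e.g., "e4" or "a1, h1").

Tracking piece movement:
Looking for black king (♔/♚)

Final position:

  a b c d e f g h
  ─────────────────
8│♜ ♞ ♝ ♛ · ♝ ♞ ♜│8
7│· ♟ · ♚ · ♟ ♟ ♟│7
6│· · · · ♟ · · ·│6
5│♟ · ♟ · ♟ ♙ · ·│5
4│♙ · ♙ · · · ♙ ·│4
3│· · · · ♙ · · ·│3
2│· ♙ · ♙ · · · ♙│2
1│♖ ♘ ♗ ♕ ♔ ♗ · ♖│1
  ─────────────────
  a b c d e f g h


d7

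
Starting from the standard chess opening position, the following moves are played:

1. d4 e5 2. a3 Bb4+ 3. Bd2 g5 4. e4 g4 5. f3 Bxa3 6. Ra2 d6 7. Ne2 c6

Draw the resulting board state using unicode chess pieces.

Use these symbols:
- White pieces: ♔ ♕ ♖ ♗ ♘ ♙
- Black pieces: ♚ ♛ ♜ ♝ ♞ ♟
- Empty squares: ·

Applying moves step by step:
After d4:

♜ ♞ ♝ ♛ ♚ ♝ ♞ ♜
♟ ♟ ♟ ♟ ♟ ♟ ♟ ♟
· · · · · · · ·
· · · · · · · ·
· · · ♙ · · · ·
· · · · · · · ·
♙ ♙ ♙ · ♙ ♙ ♙ ♙
♖ ♘ ♗ ♕ ♔ ♗ ♘ ♖


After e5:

♜ ♞ ♝ ♛ ♚ ♝ ♞ ♜
♟ ♟ ♟ ♟ · ♟ ♟ ♟
· · · · · · · ·
· · · · ♟ · · ·
· · · ♙ · · · ·
· · · · · · · ·
♙ ♙ ♙ · ♙ ♙ ♙ ♙
♖ ♘ ♗ ♕ ♔ ♗ ♘ ♖


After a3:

♜ ♞ ♝ ♛ ♚ ♝ ♞ ♜
♟ ♟ ♟ ♟ · ♟ ♟ ♟
· · · · · · · ·
· · · · ♟ · · ·
· · · ♙ · · · ·
♙ · · · · · · ·
· ♙ ♙ · ♙ ♙ ♙ ♙
♖ ♘ ♗ ♕ ♔ ♗ ♘ ♖


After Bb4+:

♜ ♞ ♝ ♛ ♚ · ♞ ♜
♟ ♟ ♟ ♟ · ♟ ♟ ♟
· · · · · · · ·
· · · · ♟ · · ·
· ♝ · ♙ · · · ·
♙ · · · · · · ·
· ♙ ♙ · ♙ ♙ ♙ ♙
♖ ♘ ♗ ♕ ♔ ♗ ♘ ♖


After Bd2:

♜ ♞ ♝ ♛ ♚ · ♞ ♜
♟ ♟ ♟ ♟ · ♟ ♟ ♟
· · · · · · · ·
· · · · ♟ · · ·
· ♝ · ♙ · · · ·
♙ · · · · · · ·
· ♙ ♙ ♗ ♙ ♙ ♙ ♙
♖ ♘ · ♕ ♔ ♗ ♘ ♖


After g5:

♜ ♞ ♝ ♛ ♚ · ♞ ♜
♟ ♟ ♟ ♟ · ♟ · ♟
· · · · · · · ·
· · · · ♟ · ♟ ·
· ♝ · ♙ · · · ·
♙ · · · · · · ·
· ♙ ♙ ♗ ♙ ♙ ♙ ♙
♖ ♘ · ♕ ♔ ♗ ♘ ♖


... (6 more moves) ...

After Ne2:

♜ ♞ ♝ ♛ ♚ · ♞ ♜
♟ ♟ ♟ · · ♟ · ♟
· · · ♟ · · · ·
· · · · ♟ · · ·
· · · ♙ ♙ · ♟ ·
♝ · · · · ♙ · ·
♖ ♙ ♙ ♗ ♘ · ♙ ♙
· ♘ · ♕ ♔ ♗ · ♖


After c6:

♜ ♞ ♝ ♛ ♚ · ♞ ♜
♟ ♟ · · · ♟ · ♟
· · ♟ ♟ · · · ·
· · · · ♟ · · ·
· · · ♙ ♙ · ♟ ·
♝ · · · · ♙ · ·
♖ ♙ ♙ ♗ ♘ · ♙ ♙
· ♘ · ♕ ♔ ♗ · ♖



  a b c d e f g h
  ─────────────────
8│♜ ♞ ♝ ♛ ♚ · ♞ ♜│8
7│♟ ♟ · · · ♟ · ♟│7
6│· · ♟ ♟ · · · ·│6
5│· · · · ♟ · · ·│5
4│· · · ♙ ♙ · ♟ ·│4
3│♝ · · · · ♙ · ·│3
2│♖ ♙ ♙ ♗ ♘ · ♙ ♙│2
1│· ♘ · ♕ ♔ ♗ · ♖│1
  ─────────────────
  a b c d e f g h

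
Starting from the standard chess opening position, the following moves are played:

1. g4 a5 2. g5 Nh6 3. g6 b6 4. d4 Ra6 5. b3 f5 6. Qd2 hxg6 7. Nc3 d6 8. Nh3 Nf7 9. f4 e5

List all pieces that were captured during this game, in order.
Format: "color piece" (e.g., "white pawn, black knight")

Tracking captures:
  hxg6: captured white pawn

white pawn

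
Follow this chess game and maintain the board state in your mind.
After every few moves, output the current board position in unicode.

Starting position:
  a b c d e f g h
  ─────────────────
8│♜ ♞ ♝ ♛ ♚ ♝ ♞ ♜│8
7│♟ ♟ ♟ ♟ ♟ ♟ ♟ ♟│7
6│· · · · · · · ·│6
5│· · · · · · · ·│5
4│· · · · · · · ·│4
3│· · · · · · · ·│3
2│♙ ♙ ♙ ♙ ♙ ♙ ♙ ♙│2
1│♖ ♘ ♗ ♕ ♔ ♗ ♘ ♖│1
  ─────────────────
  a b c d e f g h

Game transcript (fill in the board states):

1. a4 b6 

  a b c d e f g h
  ─────────────────
8│♜ ♞ ♝ ♛ ♚ ♝ ♞ ♜│8
7│♟ · ♟ ♟ ♟ ♟ ♟ ♟│7
6│· ♟ · · · · · ·│6
5│· · · · · · · ·│5
4│♙ · · · · · · ·│4
3│· · · · · · · ·│3
2│· ♙ ♙ ♙ ♙ ♙ ♙ ♙│2
1│♖ ♘ ♗ ♕ ♔ ♗ ♘ ♖│1
  ─────────────────
  a b c d e f g h

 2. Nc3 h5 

  a b c d e f g h
  ─────────────────
8│♜ ♞ ♝ ♛ ♚ ♝ ♞ ♜│8
7│♟ · ♟ ♟ ♟ ♟ ♟ ·│7
6│· ♟ · · · · · ·│6
5│· · · · · · · ♟│5
4│♙ · · · · · · ·│4
3│· · ♘ · · · · ·│3
2│· ♙ ♙ ♙ ♙ ♙ ♙ ♙│2
1│♖ · ♗ ♕ ♔ ♗ ♘ ♖│1
  ─────────────────
  a b c d e f g h

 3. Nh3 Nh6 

  a b c d e f g h
  ─────────────────
8│♜ ♞ ♝ ♛ ♚ ♝ · ♜│8
7│♟ · ♟ ♟ ♟ ♟ ♟ ·│7
6│· ♟ · · · · · ♞│6
5│· · · · · · · ♟│5
4│♙ · · · · · · ·│4
3│· · ♘ · · · · ♘│3
2│· ♙ ♙ ♙ ♙ ♙ ♙ ♙│2
1│♖ · ♗ ♕ ♔ ♗ · ♖│1
  ─────────────────
  a b c d e f g h



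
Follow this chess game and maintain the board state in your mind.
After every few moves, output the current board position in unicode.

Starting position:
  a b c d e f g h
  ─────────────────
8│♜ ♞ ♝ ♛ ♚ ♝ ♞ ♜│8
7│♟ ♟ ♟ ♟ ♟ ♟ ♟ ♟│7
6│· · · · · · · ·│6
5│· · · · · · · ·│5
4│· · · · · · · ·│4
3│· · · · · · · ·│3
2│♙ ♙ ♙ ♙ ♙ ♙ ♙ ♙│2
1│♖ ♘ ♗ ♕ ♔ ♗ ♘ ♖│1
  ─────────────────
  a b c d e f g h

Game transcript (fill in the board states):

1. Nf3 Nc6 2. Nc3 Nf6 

  a b c d e f g h
  ─────────────────
8│♜ · ♝ ♛ ♚ ♝ · ♜│8
7│♟ ♟ ♟ ♟ ♟ ♟ ♟ ♟│7
6│· · ♞ · · ♞ · ·│6
5│· · · · · · · ·│5
4│· · · · · · · ·│4
3│· · ♘ · · ♘ · ·│3
2│♙ ♙ ♙ ♙ ♙ ♙ ♙ ♙│2
1│♖ · ♗ ♕ ♔ ♗ · ♖│1
  ─────────────────
  a b c d e f g h

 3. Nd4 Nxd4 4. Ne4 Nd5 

  a b c d e f g h
  ─────────────────
8│♜ · ♝ ♛ ♚ ♝ · ♜│8
7│♟ ♟ ♟ ♟ ♟ ♟ ♟ ♟│7
6│· · · · · · · ·│6
5│· · · ♞ · · · ·│5
4│· · · ♞ ♘ · · ·│4
3│· · · · · · · ·│3
2│♙ ♙ ♙ ♙ ♙ ♙ ♙ ♙│2
1│♖ · ♗ ♕ ♔ ♗ · ♖│1
  ─────────────────
  a b c d e f g h

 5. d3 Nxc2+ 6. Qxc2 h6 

  a b c d e f g h
  ─────────────────
8│♜ · ♝ ♛ ♚ ♝ · ♜│8
7│♟ ♟ ♟ ♟ ♟ ♟ ♟ ·│7
6│· · · · · · · ♟│6
5│· · · ♞ · · · ·│5
4│· · · · ♘ · · ·│4
3│· · · ♙ · · · ·│3
2│♙ ♙ ♕ · ♙ ♙ ♙ ♙│2
1│♖ · ♗ · ♔ ♗ · ♖│1
  ─────────────────
  a b c d e f g h

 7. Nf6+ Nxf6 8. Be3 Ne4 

  a b c d e f g h
  ─────────────────
8│♜ · ♝ ♛ ♚ ♝ · ♜│8
7│♟ ♟ ♟ ♟ ♟ ♟ ♟ ·│7
6│· · · · · · · ♟│6
5│· · · · · · · ·│5
4│· · · · ♞ · · ·│4
3│· · · ♙ ♗ · · ·│3
2│♙ ♙ ♕ · ♙ ♙ ♙ ♙│2
1│♖ · · · ♔ ♗ · ♖│1
  ─────────────────
  a b c d e f g h

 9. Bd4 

  a b c d e f g h
  ─────────────────
8│♜ · ♝ ♛ ♚ ♝ · ♜│8
7│♟ ♟ ♟ ♟ ♟ ♟ ♟ ·│7
6│· · · · · · · ♟│6
5│· · · · · · · ·│5
4│· · · ♗ ♞ · · ·│4
3│· · · ♙ · · · ·│3
2│♙ ♙ ♕ · ♙ ♙ ♙ ♙│2
1│♖ · · · ♔ ♗ · ♖│1
  ─────────────────
  a b c d e f g h


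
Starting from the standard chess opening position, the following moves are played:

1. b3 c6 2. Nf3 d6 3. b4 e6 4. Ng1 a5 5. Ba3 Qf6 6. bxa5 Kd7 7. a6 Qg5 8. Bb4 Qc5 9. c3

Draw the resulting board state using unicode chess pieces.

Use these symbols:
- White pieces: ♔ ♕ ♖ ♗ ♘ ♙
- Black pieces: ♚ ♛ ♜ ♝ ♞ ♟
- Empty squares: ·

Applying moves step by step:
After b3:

♜ ♞ ♝ ♛ ♚ ♝ ♞ ♜
♟ ♟ ♟ ♟ ♟ ♟ ♟ ♟
· · · · · · · ·
· · · · · · · ·
· · · · · · · ·
· ♙ · · · · · ·
♙ · ♙ ♙ ♙ ♙ ♙ ♙
♖ ♘ ♗ ♕ ♔ ♗ ♘ ♖


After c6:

♜ ♞ ♝ ♛ ♚ ♝ ♞ ♜
♟ ♟ · ♟ ♟ ♟ ♟ ♟
· · ♟ · · · · ·
· · · · · · · ·
· · · · · · · ·
· ♙ · · · · · ·
♙ · ♙ ♙ ♙ ♙ ♙ ♙
♖ ♘ ♗ ♕ ♔ ♗ ♘ ♖


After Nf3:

♜ ♞ ♝ ♛ ♚ ♝ ♞ ♜
♟ ♟ · ♟ ♟ ♟ ♟ ♟
· · ♟ · · · · ·
· · · · · · · ·
· · · · · · · ·
· ♙ · · · ♘ · ·
♙ · ♙ ♙ ♙ ♙ ♙ ♙
♖ ♘ ♗ ♕ ♔ ♗ · ♖


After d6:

♜ ♞ ♝ ♛ ♚ ♝ ♞ ♜
♟ ♟ · · ♟ ♟ ♟ ♟
· · ♟ ♟ · · · ·
· · · · · · · ·
· · · · · · · ·
· ♙ · · · ♘ · ·
♙ · ♙ ♙ ♙ ♙ ♙ ♙
♖ ♘ ♗ ♕ ♔ ♗ · ♖


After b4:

♜ ♞ ♝ ♛ ♚ ♝ ♞ ♜
♟ ♟ · · ♟ ♟ ♟ ♟
· · ♟ ♟ · · · ·
· · · · · · · ·
· ♙ · · · · · ·
· · · · · ♘ · ·
♙ · ♙ ♙ ♙ ♙ ♙ ♙
♖ ♘ ♗ ♕ ♔ ♗ · ♖


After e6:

♜ ♞ ♝ ♛ ♚ ♝ ♞ ♜
♟ ♟ · · · ♟ ♟ ♟
· · ♟ ♟ ♟ · · ·
· · · · · · · ·
· ♙ · · · · · ·
· · · · · ♘ · ·
♙ · ♙ ♙ ♙ ♙ ♙ ♙
♖ ♘ ♗ ♕ ♔ ♗ · ♖


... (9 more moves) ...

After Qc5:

♜ ♞ ♝ · · ♝ ♞ ♜
· ♟ · ♚ · ♟ ♟ ♟
♙ · ♟ ♟ ♟ · · ·
· · ♛ · · · · ·
· ♗ · · · · · ·
· · · · · · · ·
♙ · ♙ ♙ ♙ ♙ ♙ ♙
♖ ♘ · ♕ ♔ ♗ ♘ ♖


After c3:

♜ ♞ ♝ · · ♝ ♞ ♜
· ♟ · ♚ · ♟ ♟ ♟
♙ · ♟ ♟ ♟ · · ·
· · ♛ · · · · ·
· ♗ · · · · · ·
· · ♙ · · · · ·
♙ · · ♙ ♙ ♙ ♙ ♙
♖ ♘ · ♕ ♔ ♗ ♘ ♖



  a b c d e f g h
  ─────────────────
8│♜ ♞ ♝ · · ♝ ♞ ♜│8
7│· ♟ · ♚ · ♟ ♟ ♟│7
6│♙ · ♟ ♟ ♟ · · ·│6
5│· · ♛ · · · · ·│5
4│· ♗ · · · · · ·│4
3│· · ♙ · · · · ·│3
2│♙ · · ♙ ♙ ♙ ♙ ♙│2
1│♖ ♘ · ♕ ♔ ♗ ♘ ♖│1
  ─────────────────
  a b c d e f g h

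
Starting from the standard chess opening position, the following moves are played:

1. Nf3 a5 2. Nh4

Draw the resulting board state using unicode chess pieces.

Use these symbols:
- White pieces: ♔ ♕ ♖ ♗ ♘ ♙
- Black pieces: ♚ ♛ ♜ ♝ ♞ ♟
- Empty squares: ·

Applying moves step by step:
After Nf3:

♜ ♞ ♝ ♛ ♚ ♝ ♞ ♜
♟ ♟ ♟ ♟ ♟ ♟ ♟ ♟
· · · · · · · ·
· · · · · · · ·
· · · · · · · ·
· · · · · ♘ · ·
♙ ♙ ♙ ♙ ♙ ♙ ♙ ♙
♖ ♘ ♗ ♕ ♔ ♗ · ♖


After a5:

♜ ♞ ♝ ♛ ♚ ♝ ♞ ♜
· ♟ ♟ ♟ ♟ ♟ ♟ ♟
· · · · · · · ·
♟ · · · · · · ·
· · · · · · · ·
· · · · · ♘ · ·
♙ ♙ ♙ ♙ ♙ ♙ ♙ ♙
♖ ♘ ♗ ♕ ♔ ♗ · ♖


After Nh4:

♜ ♞ ♝ ♛ ♚ ♝ ♞ ♜
· ♟ ♟ ♟ ♟ ♟ ♟ ♟
· · · · · · · ·
♟ · · · · · · ·
· · · · · · · ♘
· · · · · · · ·
♙ ♙ ♙ ♙ ♙ ♙ ♙ ♙
♖ ♘ ♗ ♕ ♔ ♗ · ♖



  a b c d e f g h
  ─────────────────
8│♜ ♞ ♝ ♛ ♚ ♝ ♞ ♜│8
7│· ♟ ♟ ♟ ♟ ♟ ♟ ♟│7
6│· · · · · · · ·│6
5│♟ · · · · · · ·│5
4│· · · · · · · ♘│4
3│· · · · · · · ·│3
2│♙ ♙ ♙ ♙ ♙ ♙ ♙ ♙│2
1│♖ ♘ ♗ ♕ ♔ ♗ · ♖│1
  ─────────────────
  a b c d e f g h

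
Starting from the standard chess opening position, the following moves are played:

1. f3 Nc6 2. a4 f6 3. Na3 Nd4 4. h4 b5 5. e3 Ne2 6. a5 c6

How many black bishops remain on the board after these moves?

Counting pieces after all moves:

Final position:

  a b c d e f g h
  ─────────────────
8│♜ · ♝ ♛ ♚ ♝ ♞ ♜│8
7│♟ · · ♟ ♟ · ♟ ♟│7
6│· · ♟ · · ♟ · ·│6
5│♙ ♟ · · · · · ·│5
4│· · · · · · · ♙│4
3│♘ · · · ♙ ♙ · ·│3
2│· ♙ ♙ ♙ ♞ · ♙ ·│2
1│♖ · ♗ ♕ ♔ ♗ ♘ ♖│1
  ─────────────────
  a b c d e f g h


2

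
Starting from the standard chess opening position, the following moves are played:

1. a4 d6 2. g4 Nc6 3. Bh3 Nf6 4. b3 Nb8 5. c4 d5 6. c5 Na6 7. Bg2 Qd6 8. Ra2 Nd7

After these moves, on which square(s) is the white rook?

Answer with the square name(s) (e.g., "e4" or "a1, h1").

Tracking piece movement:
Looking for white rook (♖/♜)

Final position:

  a b c d e f g h
  ─────────────────
8│♜ · ♝ · ♚ ♝ · ♜│8
7│♟ ♟ ♟ ♞ ♟ ♟ ♟ ♟│7
6│♞ · · ♛ · · · ·│6
5│· · ♙ ♟ · · · ·│5
4│♙ · · · · · ♙ ·│4
3│· ♙ · · · · · ·│3
2│♖ · · ♙ ♙ ♙ ♗ ♙│2
1│· ♘ ♗ ♕ ♔ · ♘ ♖│1
  ─────────────────
  a b c d e f g h


a2, h1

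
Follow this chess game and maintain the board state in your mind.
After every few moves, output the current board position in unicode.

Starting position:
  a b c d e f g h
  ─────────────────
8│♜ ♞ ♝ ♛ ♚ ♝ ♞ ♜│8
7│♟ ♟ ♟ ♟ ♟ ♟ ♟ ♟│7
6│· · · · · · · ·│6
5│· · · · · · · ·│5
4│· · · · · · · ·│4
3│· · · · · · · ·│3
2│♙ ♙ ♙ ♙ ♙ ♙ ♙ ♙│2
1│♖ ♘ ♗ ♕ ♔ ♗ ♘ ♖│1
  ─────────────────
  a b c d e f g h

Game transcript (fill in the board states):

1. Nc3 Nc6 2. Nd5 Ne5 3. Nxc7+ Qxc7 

  a b c d e f g h
  ─────────────────
8│♜ · ♝ · ♚ ♝ ♞ ♜│8
7│♟ ♟ ♛ ♟ ♟ ♟ ♟ ♟│7
6│· · · · · · · ·│6
5│· · · · ♞ · · ·│5
4│· · · · · · · ·│4
3│· · · · · · · ·│3
2│♙ ♙ ♙ ♙ ♙ ♙ ♙ ♙│2
1│♖ · ♗ ♕ ♔ ♗ ♘ ♖│1
  ─────────────────
  a b c d e f g h

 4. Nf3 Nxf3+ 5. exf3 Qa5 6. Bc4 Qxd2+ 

  a b c d e f g h
  ─────────────────
8│♜ · ♝ · ♚ ♝ ♞ ♜│8
7│♟ ♟ · ♟ ♟ ♟ ♟ ♟│7
6│· · · · · · · ·│6
5│· · · · · · · ·│5
4│· · ♗ · · · · ·│4
3│· · · · · ♙ · ·│3
2│♙ ♙ ♙ ♛ · ♙ ♙ ♙│2
1│♖ · ♗ ♕ ♔ · · ♖│1
  ─────────────────
  a b c d e f g h

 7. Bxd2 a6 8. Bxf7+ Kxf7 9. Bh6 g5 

  a b c d e f g h
  ─────────────────
8│♜ · ♝ · · ♝ ♞ ♜│8
7│· ♟ · ♟ ♟ ♚ · ♟│7
6│♟ · · · · · · ♗│6
5│· · · · · · ♟ ·│5
4│· · · · · · · ·│4
3│· · · · · ♙ · ·│3
2│♙ ♙ ♙ · · ♙ ♙ ♙│2
1│♖ · · ♕ ♔ · · ♖│1
  ─────────────────
  a b c d e f g h

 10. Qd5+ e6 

  a b c d e f g h
  ─────────────────
8│♜ · ♝ · · ♝ ♞ ♜│8
7│· ♟ · ♟ · ♚ · ♟│7
6│♟ · · · ♟ · · ♗│6
5│· · · ♕ · · ♟ ·│5
4│· · · · · · · ·│4
3│· · · · · ♙ · ·│3
2│♙ ♙ ♙ · · ♙ ♙ ♙│2
1│♖ · · · ♔ · · ♖│1
  ─────────────────
  a b c d e f g h


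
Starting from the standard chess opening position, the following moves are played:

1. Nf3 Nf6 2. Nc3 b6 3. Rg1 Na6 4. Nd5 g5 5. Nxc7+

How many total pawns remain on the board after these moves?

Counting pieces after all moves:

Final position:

  a b c d e f g h
  ─────────────────
8│♜ · ♝ ♛ ♚ ♝ · ♜│8
7│♟ · ♘ ♟ ♟ ♟ · ♟│7
6│♞ ♟ · · · ♞ · ·│6
5│· · · · · · ♟ ·│5
4│· · · · · · · ·│4
3│· · · · · ♘ · ·│3
2│♙ ♙ ♙ ♙ ♙ ♙ ♙ ♙│2
1│♖ · ♗ ♕ ♔ ♗ ♖ ·│1
  ─────────────────
  a b c d e f g h


15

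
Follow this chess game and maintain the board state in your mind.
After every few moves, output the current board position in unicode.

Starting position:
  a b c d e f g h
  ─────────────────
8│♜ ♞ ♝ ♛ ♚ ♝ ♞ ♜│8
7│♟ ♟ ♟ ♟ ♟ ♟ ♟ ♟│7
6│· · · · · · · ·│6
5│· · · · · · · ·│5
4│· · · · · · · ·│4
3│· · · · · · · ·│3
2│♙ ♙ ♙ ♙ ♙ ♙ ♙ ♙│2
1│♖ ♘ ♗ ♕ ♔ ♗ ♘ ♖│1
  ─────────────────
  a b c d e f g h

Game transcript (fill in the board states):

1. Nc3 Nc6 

  a b c d e f g h
  ─────────────────
8│♜ · ♝ ♛ ♚ ♝ ♞ ♜│8
7│♟ ♟ ♟ ♟ ♟ ♟ ♟ ♟│7
6│· · ♞ · · · · ·│6
5│· · · · · · · ·│5
4│· · · · · · · ·│4
3│· · ♘ · · · · ·│3
2│♙ ♙ ♙ ♙ ♙ ♙ ♙ ♙│2
1│♖ · ♗ ♕ ♔ ♗ ♘ ♖│1
  ─────────────────
  a b c d e f g h

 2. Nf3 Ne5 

  a b c d e f g h
  ─────────────────
8│♜ · ♝ ♛ ♚ ♝ ♞ ♜│8
7│♟ ♟ ♟ ♟ ♟ ♟ ♟ ♟│7
6│· · · · · · · ·│6
5│· · · · ♞ · · ·│5
4│· · · · · · · ·│4
3│· · ♘ · · ♘ · ·│3
2│♙ ♙ ♙ ♙ ♙ ♙ ♙ ♙│2
1│♖ · ♗ ♕ ♔ ♗ · ♖│1
  ─────────────────
  a b c d e f g h

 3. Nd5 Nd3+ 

  a b c d e f g h
  ─────────────────
8│♜ · ♝ ♛ ♚ ♝ ♞ ♜│8
7│♟ ♟ ♟ ♟ ♟ ♟ ♟ ♟│7
6│· · · · · · · ·│6
5│· · · ♘ · · · ·│5
4│· · · · · · · ·│4
3│· · · ♞ · ♘ · ·│3
2│♙ ♙ ♙ ♙ ♙ ♙ ♙ ♙│2
1│♖ · ♗ ♕ ♔ ♗ · ♖│1
  ─────────────────
  a b c d e f g h



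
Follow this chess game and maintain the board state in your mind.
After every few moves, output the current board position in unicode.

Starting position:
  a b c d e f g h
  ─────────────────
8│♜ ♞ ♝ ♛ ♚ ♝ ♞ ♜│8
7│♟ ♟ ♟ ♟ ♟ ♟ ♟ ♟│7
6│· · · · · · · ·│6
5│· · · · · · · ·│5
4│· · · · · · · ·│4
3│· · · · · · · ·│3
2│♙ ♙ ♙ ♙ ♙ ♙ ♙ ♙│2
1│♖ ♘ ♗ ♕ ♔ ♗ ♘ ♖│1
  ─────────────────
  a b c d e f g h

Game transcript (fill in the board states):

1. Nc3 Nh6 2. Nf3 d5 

  a b c d e f g h
  ─────────────────
8│♜ ♞ ♝ ♛ ♚ ♝ · ♜│8
7│♟ ♟ ♟ · ♟ ♟ ♟ ♟│7
6│· · · · · · · ♞│6
5│· · · ♟ · · · ·│5
4│· · · · · · · ·│4
3│· · ♘ · · ♘ · ·│3
2│♙ ♙ ♙ ♙ ♙ ♙ ♙ ♙│2
1│♖ · ♗ ♕ ♔ ♗ · ♖│1
  ─────────────────
  a b c d e f g h

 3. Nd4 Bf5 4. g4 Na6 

  a b c d e f g h
  ─────────────────
8│♜ · · ♛ ♚ ♝ · ♜│8
7│♟ ♟ ♟ · ♟ ♟ ♟ ♟│7
6│♞ · · · · · · ♞│6
5│· · · ♟ · ♝ · ·│5
4│· · · ♘ · · ♙ ·│4
3│· · ♘ · · · · ·│3
2│♙ ♙ ♙ ♙ ♙ ♙ · ♙│2
1│♖ · ♗ ♕ ♔ ♗ · ♖│1
  ─────────────────
  a b c d e f g h

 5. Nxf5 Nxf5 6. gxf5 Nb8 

  a b c d e f g h
  ─────────────────
8│♜ ♞ · ♛ ♚ ♝ · ♜│8
7│♟ ♟ ♟ · ♟ ♟ ♟ ♟│7
6│· · · · · · · ·│6
5│· · · ♟ · ♙ · ·│5
4│· · · · · · · ·│4
3│· · ♘ · · · · ·│3
2│♙ ♙ ♙ ♙ ♙ ♙ · ♙│2
1│♖ · ♗ ♕ ♔ ♗ · ♖│1
  ─────────────────
  a b c d e f g h

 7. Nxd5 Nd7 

  a b c d e f g h
  ─────────────────
8│♜ · · ♛ ♚ ♝ · ♜│8
7│♟ ♟ ♟ ♞ ♟ ♟ ♟ ♟│7
6│· · · · · · · ·│6
5│· · · ♘ · ♙ · ·│5
4│· · · · · · · ·│4
3│· · · · · · · ·│3
2│♙ ♙ ♙ ♙ ♙ ♙ · ♙│2
1│♖ · ♗ ♕ ♔ ♗ · ♖│1
  ─────────────────
  a b c d e f g h


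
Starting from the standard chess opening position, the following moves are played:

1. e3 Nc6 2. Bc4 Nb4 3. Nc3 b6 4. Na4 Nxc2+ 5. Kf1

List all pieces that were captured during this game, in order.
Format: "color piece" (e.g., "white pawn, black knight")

Tracking captures:
  Nxc2+: captured white pawn

white pawn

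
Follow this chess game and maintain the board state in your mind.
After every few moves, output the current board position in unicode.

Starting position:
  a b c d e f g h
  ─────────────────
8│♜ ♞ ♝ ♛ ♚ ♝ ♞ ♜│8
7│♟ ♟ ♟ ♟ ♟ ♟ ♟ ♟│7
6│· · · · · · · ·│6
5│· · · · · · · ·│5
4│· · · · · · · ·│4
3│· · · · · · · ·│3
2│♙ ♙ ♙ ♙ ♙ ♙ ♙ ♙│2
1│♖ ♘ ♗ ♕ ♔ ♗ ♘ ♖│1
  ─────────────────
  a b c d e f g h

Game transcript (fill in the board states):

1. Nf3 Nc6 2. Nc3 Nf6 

  a b c d e f g h
  ─────────────────
8│♜ · ♝ ♛ ♚ ♝ · ♜│8
7│♟ ♟ ♟ ♟ ♟ ♟ ♟ ♟│7
6│· · ♞ · · ♞ · ·│6
5│· · · · · · · ·│5
4│· · · · · · · ·│4
3│· · ♘ · · ♘ · ·│3
2│♙ ♙ ♙ ♙ ♙ ♙ ♙ ♙│2
1│♖ · ♗ ♕ ♔ ♗ · ♖│1
  ─────────────────
  a b c d e f g h

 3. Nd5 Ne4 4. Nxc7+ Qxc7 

  a b c d e f g h
  ─────────────────
8│♜ · ♝ · ♚ ♝ · ♜│8
7│♟ ♟ ♛ ♟ ♟ ♟ ♟ ♟│7
6│· · ♞ · · · · ·│6
5│· · · · · · · ·│5
4│· · · · ♞ · · ·│4
3│· · · · · ♘ · ·│3
2│♙ ♙ ♙ ♙ ♙ ♙ ♙ ♙│2
1│♖ · ♗ ♕ ♔ ♗ · ♖│1
  ─────────────────
  a b c d e f g h

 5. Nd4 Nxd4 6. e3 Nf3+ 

  a b c d e f g h
  ─────────────────
8│♜ · ♝ · ♚ ♝ · ♜│8
7│♟ ♟ ♛ ♟ ♟ ♟ ♟ ♟│7
6│· · · · · · · ·│6
5│· · · · · · · ·│5
4│· · · · ♞ · · ·│4
3│· · · · ♙ ♞ · ·│3
2│♙ ♙ ♙ ♙ · ♙ ♙ ♙│2
1│♖ · ♗ ♕ ♔ ♗ · ♖│1
  ─────────────────
  a b c d e f g h

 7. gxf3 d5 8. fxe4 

  a b c d e f g h
  ─────────────────
8│♜ · ♝ · ♚ ♝ · ♜│8
7│♟ ♟ ♛ · ♟ ♟ ♟ ♟│7
6│· · · · · · · ·│6
5│· · · ♟ · · · ·│5
4│· · · · ♙ · · ·│4
3│· · · · ♙ · · ·│3
2│♙ ♙ ♙ ♙ · ♙ · ♙│2
1│♖ · ♗ ♕ ♔ ♗ · ♖│1
  ─────────────────
  a b c d e f g h
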